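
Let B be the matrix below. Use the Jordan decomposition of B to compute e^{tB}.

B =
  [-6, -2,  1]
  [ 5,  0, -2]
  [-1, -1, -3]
e^{tB} =
  [-t^2*exp(-3*t) - 3*t*exp(-3*t) + exp(-3*t), -t^2*exp(-3*t)/2 - 2*t*exp(-3*t), t^2*exp(-3*t)/2 + t*exp(-3*t)]
  [t^2*exp(-3*t) + 5*t*exp(-3*t), t^2*exp(-3*t)/2 + 3*t*exp(-3*t) + exp(-3*t), -t^2*exp(-3*t)/2 - 2*t*exp(-3*t)]
  [-t^2*exp(-3*t) - t*exp(-3*t), -t^2*exp(-3*t)/2 - t*exp(-3*t), t^2*exp(-3*t)/2 + exp(-3*t)]

Strategy: write B = P · J · P⁻¹ where J is a Jordan canonical form, so e^{tB} = P · e^{tJ} · P⁻¹, and e^{tJ} can be computed block-by-block.

B has Jordan form
J =
  [-3,  1,  0]
  [ 0, -3,  1]
  [ 0,  0, -3]
(up to reordering of blocks).

Per-block formulas:
  For a 3×3 Jordan block J_3(-3): exp(t · J_3(-3)) = e^(-3t)·(I + t·N + (t^2/2)·N^2), where N is the 3×3 nilpotent shift.

After assembling e^{tJ} and conjugating by P, we get:

e^{tB} =
  [-t^2*exp(-3*t) - 3*t*exp(-3*t) + exp(-3*t), -t^2*exp(-3*t)/2 - 2*t*exp(-3*t), t^2*exp(-3*t)/2 + t*exp(-3*t)]
  [t^2*exp(-3*t) + 5*t*exp(-3*t), t^2*exp(-3*t)/2 + 3*t*exp(-3*t) + exp(-3*t), -t^2*exp(-3*t)/2 - 2*t*exp(-3*t)]
  [-t^2*exp(-3*t) - t*exp(-3*t), -t^2*exp(-3*t)/2 - t*exp(-3*t), t^2*exp(-3*t)/2 + exp(-3*t)]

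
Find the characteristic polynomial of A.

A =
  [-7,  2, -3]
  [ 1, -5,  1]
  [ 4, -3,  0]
x^3 + 12*x^2 + 48*x + 64

Expanding det(x·I − A) (e.g. by cofactor expansion or by noting that A is similar to its Jordan form J, which has the same characteristic polynomial as A) gives
  χ_A(x) = x^3 + 12*x^2 + 48*x + 64
which factors as (x + 4)^3. The eigenvalues (with algebraic multiplicities) are λ = -4 with multiplicity 3.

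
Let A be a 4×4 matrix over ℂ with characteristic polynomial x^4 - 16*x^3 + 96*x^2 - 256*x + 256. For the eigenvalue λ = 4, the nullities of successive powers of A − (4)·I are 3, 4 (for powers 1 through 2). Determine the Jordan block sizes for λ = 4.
Block sizes for λ = 4: [2, 1, 1]

From the dimensions of kernels of powers, the number of Jordan blocks of size at least j is d_j − d_{j−1} where d_j = dim ker(N^j) (with d_0 = 0). Computing the differences gives [3, 1].
The number of blocks of size exactly k is (#blocks of size ≥ k) − (#blocks of size ≥ k + 1), so the partition is: 2 block(s) of size 1, 1 block(s) of size 2.
In nonincreasing order the block sizes are [2, 1, 1].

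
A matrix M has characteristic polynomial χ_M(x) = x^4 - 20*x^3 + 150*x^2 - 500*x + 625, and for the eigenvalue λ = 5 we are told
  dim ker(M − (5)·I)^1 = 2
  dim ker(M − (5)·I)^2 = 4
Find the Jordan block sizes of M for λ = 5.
Block sizes for λ = 5: [2, 2]

From the dimensions of kernels of powers, the number of Jordan blocks of size at least j is d_j − d_{j−1} where d_j = dim ker(N^j) (with d_0 = 0). Computing the differences gives [2, 2].
The number of blocks of size exactly k is (#blocks of size ≥ k) − (#blocks of size ≥ k + 1), so the partition is: 2 block(s) of size 2.
In nonincreasing order the block sizes are [2, 2].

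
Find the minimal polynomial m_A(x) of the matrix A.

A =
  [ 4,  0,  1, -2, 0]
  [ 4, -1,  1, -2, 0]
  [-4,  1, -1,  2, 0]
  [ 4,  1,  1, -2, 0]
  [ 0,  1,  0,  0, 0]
x^3

The characteristic polynomial is χ_A(x) = x^5, so the eigenvalues are known. The minimal polynomial is
  m_A(x) = Π_λ (x − λ)^{k_λ}
where k_λ is the size of the *largest* Jordan block for λ (equivalently, the smallest k with (A − λI)^k v = 0 for every generalised eigenvector v of λ).

  λ = 0: largest Jordan block has size 3, contributing (x − 0)^3

So m_A(x) = x^3 = x^3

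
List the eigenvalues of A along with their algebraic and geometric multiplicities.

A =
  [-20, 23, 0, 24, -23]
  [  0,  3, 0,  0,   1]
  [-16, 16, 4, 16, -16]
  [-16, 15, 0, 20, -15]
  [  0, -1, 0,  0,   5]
λ = -4: alg = 1, geom = 1; λ = 4: alg = 4, geom = 3

Step 1 — factor the characteristic polynomial to read off the algebraic multiplicities:
  χ_A(x) = (x - 4)^4*(x + 4)

Step 2 — compute geometric multiplicities via the rank-nullity identity g(λ) = n − rank(A − λI):
  rank(A − (-4)·I) = 4, so dim ker(A − (-4)·I) = n − 4 = 1
  rank(A − (4)·I) = 2, so dim ker(A − (4)·I) = n − 2 = 3

Summary:
  λ = -4: algebraic multiplicity = 1, geometric multiplicity = 1
  λ = 4: algebraic multiplicity = 4, geometric multiplicity = 3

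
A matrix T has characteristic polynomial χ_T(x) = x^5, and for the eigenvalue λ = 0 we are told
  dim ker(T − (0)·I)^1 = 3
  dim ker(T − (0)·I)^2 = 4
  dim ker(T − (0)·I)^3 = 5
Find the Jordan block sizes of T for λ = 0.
Block sizes for λ = 0: [3, 1, 1]

From the dimensions of kernels of powers, the number of Jordan blocks of size at least j is d_j − d_{j−1} where d_j = dim ker(N^j) (with d_0 = 0). Computing the differences gives [3, 1, 1].
The number of blocks of size exactly k is (#blocks of size ≥ k) − (#blocks of size ≥ k + 1), so the partition is: 2 block(s) of size 1, 1 block(s) of size 3.
In nonincreasing order the block sizes are [3, 1, 1].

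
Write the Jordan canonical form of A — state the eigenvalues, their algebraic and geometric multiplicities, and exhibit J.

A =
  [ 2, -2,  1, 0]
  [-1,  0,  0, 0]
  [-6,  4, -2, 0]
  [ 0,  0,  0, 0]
J_3(0) ⊕ J_1(0)

The characteristic polynomial is
  det(x·I − A) = x^4

Eigenvalues and multiplicities (the geometric multiplicity of λ is n − rank(A − λI), which equals the number of Jordan blocks for λ):
  λ = 0: algebraic multiplicity = 4, geometric multiplicity = 2

Determining the block sizes for each eigenvalue:
  λ = 0: with am = 4 and gm = 2, the partition is not yet determined (e.g. several partitions of 4 into 2 parts exist). Let N = A − (0)·I. Computing rank(N^1) = 2, rank(N^2) = 1, rank(N^3) = 0; the number of blocks of size ≥ j is rank(N^{j−1}) − rank(N^j), giving [2, 1, 1]. So we have 1 block(s) of size 3, 1 block(s) of size 1 → block sizes [3, 1]

Assembling the blocks gives a Jordan form
J =
  [0, 1, 0, 0]
  [0, 0, 1, 0]
  [0, 0, 0, 0]
  [0, 0, 0, 0]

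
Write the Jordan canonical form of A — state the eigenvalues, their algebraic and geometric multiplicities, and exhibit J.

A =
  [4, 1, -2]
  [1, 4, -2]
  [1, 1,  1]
J_2(3) ⊕ J_1(3)

The characteristic polynomial is
  det(x·I − A) = x^3 - 9*x^2 + 27*x - 27 = (x - 3)^3

Eigenvalues and multiplicities (the geometric multiplicity of λ is n − rank(A − λI), which equals the number of Jordan blocks for λ):
  λ = 3: algebraic multiplicity = 3, geometric multiplicity = 2

Determining the block sizes for each eigenvalue:
  λ = 3: 2 blocks summing to 3 forces exactly one block of size 2 and the rest size 1 → block sizes [2, 1]

Assembling the blocks gives a Jordan form
J =
  [3, 1, 0]
  [0, 3, 0]
  [0, 0, 3]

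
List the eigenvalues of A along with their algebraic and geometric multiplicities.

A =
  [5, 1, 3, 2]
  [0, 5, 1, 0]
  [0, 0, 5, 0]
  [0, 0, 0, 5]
λ = 5: alg = 4, geom = 2

Step 1 — factor the characteristic polynomial to read off the algebraic multiplicities:
  χ_A(x) = (x - 5)^4

Step 2 — compute geometric multiplicities via the rank-nullity identity g(λ) = n − rank(A − λI):
  rank(A − (5)·I) = 2, so dim ker(A − (5)·I) = n − 2 = 2

Summary:
  λ = 5: algebraic multiplicity = 4, geometric multiplicity = 2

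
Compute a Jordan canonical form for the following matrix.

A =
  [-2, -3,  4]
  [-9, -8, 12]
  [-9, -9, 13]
J_2(1) ⊕ J_1(1)

The characteristic polynomial is
  det(x·I − A) = x^3 - 3*x^2 + 3*x - 1 = (x - 1)^3

Eigenvalues and multiplicities (the geometric multiplicity of λ is n − rank(A − λI), which equals the number of Jordan blocks for λ):
  λ = 1: algebraic multiplicity = 3, geometric multiplicity = 2

Determining the block sizes for each eigenvalue:
  λ = 1: 2 blocks summing to 3 forces exactly one block of size 2 and the rest size 1 → block sizes [2, 1]

Assembling the blocks gives a Jordan form
J =
  [1, 1, 0]
  [0, 1, 0]
  [0, 0, 1]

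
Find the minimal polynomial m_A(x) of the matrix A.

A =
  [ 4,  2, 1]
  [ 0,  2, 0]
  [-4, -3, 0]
x^3 - 6*x^2 + 12*x - 8

The characteristic polynomial is χ_A(x) = (x - 2)^3, so the eigenvalues are known. The minimal polynomial is
  m_A(x) = Π_λ (x − λ)^{k_λ}
where k_λ is the size of the *largest* Jordan block for λ (equivalently, the smallest k with (A − λI)^k v = 0 for every generalised eigenvector v of λ).

  λ = 2: largest Jordan block has size 3, contributing (x − 2)^3

So m_A(x) = (x - 2)^3 = x^3 - 6*x^2 + 12*x - 8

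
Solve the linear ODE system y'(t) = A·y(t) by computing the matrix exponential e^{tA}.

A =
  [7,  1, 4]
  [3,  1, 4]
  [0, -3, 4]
e^{tA} =
  [6*t^2*exp(4*t) + 3*t*exp(4*t) + exp(4*t), -6*t^2*exp(4*t) + t*exp(4*t), 8*t^2*exp(4*t) + 4*t*exp(4*t)]
  [3*t*exp(4*t), -3*t*exp(4*t) + exp(4*t), 4*t*exp(4*t)]
  [-9*t^2*exp(4*t)/2, 9*t^2*exp(4*t)/2 - 3*t*exp(4*t), -6*t^2*exp(4*t) + exp(4*t)]

Strategy: write A = P · J · P⁻¹ where J is a Jordan canonical form, so e^{tA} = P · e^{tJ} · P⁻¹, and e^{tJ} can be computed block-by-block.

A has Jordan form
J =
  [4, 1, 0]
  [0, 4, 1]
  [0, 0, 4]
(up to reordering of blocks).

Per-block formulas:
  For a 3×3 Jordan block J_3(4): exp(t · J_3(4)) = e^(4t)·(I + t·N + (t^2/2)·N^2), where N is the 3×3 nilpotent shift.

After assembling e^{tJ} and conjugating by P, we get:

e^{tA} =
  [6*t^2*exp(4*t) + 3*t*exp(4*t) + exp(4*t), -6*t^2*exp(4*t) + t*exp(4*t), 8*t^2*exp(4*t) + 4*t*exp(4*t)]
  [3*t*exp(4*t), -3*t*exp(4*t) + exp(4*t), 4*t*exp(4*t)]
  [-9*t^2*exp(4*t)/2, 9*t^2*exp(4*t)/2 - 3*t*exp(4*t), -6*t^2*exp(4*t) + exp(4*t)]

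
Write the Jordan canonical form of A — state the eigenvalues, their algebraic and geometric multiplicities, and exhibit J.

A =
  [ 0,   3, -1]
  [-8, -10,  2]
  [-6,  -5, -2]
J_3(-4)

The characteristic polynomial is
  det(x·I − A) = x^3 + 12*x^2 + 48*x + 64 = (x + 4)^3

Eigenvalues and multiplicities (the geometric multiplicity of λ is n − rank(A − λI), which equals the number of Jordan blocks for λ):
  λ = -4: algebraic multiplicity = 3, geometric multiplicity = 1

Determining the block sizes for each eigenvalue:
  λ = -4: one block (gm = 1), so the single block has size am = 3 → block sizes [3]

Assembling the blocks gives a Jordan form
J =
  [-4,  1,  0]
  [ 0, -4,  1]
  [ 0,  0, -4]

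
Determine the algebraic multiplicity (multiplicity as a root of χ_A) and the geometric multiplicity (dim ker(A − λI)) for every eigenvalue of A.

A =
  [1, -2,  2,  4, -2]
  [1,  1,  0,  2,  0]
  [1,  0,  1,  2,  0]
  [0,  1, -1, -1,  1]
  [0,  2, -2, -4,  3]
λ = 1: alg = 5, geom = 3

Step 1 — factor the characteristic polynomial to read off the algebraic multiplicities:
  χ_A(x) = (x - 1)^5

Step 2 — compute geometric multiplicities via the rank-nullity identity g(λ) = n − rank(A − λI):
  rank(A − (1)·I) = 2, so dim ker(A − (1)·I) = n − 2 = 3

Summary:
  λ = 1: algebraic multiplicity = 5, geometric multiplicity = 3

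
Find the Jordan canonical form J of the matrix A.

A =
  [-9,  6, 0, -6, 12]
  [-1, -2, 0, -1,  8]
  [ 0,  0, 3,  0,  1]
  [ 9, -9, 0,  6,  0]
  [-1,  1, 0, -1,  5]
J_1(-3) ⊕ J_1(-3) ⊕ J_3(3)

The characteristic polynomial is
  det(x·I − A) = x^5 - 3*x^4 - 18*x^3 + 54*x^2 + 81*x - 243 = (x - 3)^3*(x + 3)^2

Eigenvalues and multiplicities (the geometric multiplicity of λ is n − rank(A − λI), which equals the number of Jordan blocks for λ):
  λ = -3: algebraic multiplicity = 2, geometric multiplicity = 2
  λ = 3: algebraic multiplicity = 3, geometric multiplicity = 1

Determining the block sizes for each eigenvalue:
  λ = -3: gm = am = 2, so every block has size 1 → block sizes [1, 1]
  λ = 3: one block (gm = 1), so the single block has size am = 3 → block sizes [3]

Assembling the blocks gives a Jordan form
J =
  [-3,  0, 0, 0, 0]
  [ 0, -3, 0, 0, 0]
  [ 0,  0, 3, 1, 0]
  [ 0,  0, 0, 3, 1]
  [ 0,  0, 0, 0, 3]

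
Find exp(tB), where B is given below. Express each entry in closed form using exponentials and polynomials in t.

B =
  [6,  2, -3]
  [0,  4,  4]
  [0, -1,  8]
e^{tB} =
  [exp(6*t), -t^2*exp(6*t)/2 + 2*t*exp(6*t), t^2*exp(6*t) - 3*t*exp(6*t)]
  [0, -2*t*exp(6*t) + exp(6*t), 4*t*exp(6*t)]
  [0, -t*exp(6*t), 2*t*exp(6*t) + exp(6*t)]

Strategy: write B = P · J · P⁻¹ where J is a Jordan canonical form, so e^{tB} = P · e^{tJ} · P⁻¹, and e^{tJ} can be computed block-by-block.

B has Jordan form
J =
  [6, 1, 0]
  [0, 6, 1]
  [0, 0, 6]
(up to reordering of blocks).

Per-block formulas:
  For a 3×3 Jordan block J_3(6): exp(t · J_3(6)) = e^(6t)·(I + t·N + (t^2/2)·N^2), where N is the 3×3 nilpotent shift.

After assembling e^{tJ} and conjugating by P, we get:

e^{tB} =
  [exp(6*t), -t^2*exp(6*t)/2 + 2*t*exp(6*t), t^2*exp(6*t) - 3*t*exp(6*t)]
  [0, -2*t*exp(6*t) + exp(6*t), 4*t*exp(6*t)]
  [0, -t*exp(6*t), 2*t*exp(6*t) + exp(6*t)]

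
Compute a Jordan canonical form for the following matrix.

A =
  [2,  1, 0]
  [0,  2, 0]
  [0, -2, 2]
J_2(2) ⊕ J_1(2)

The characteristic polynomial is
  det(x·I − A) = x^3 - 6*x^2 + 12*x - 8 = (x - 2)^3

Eigenvalues and multiplicities (the geometric multiplicity of λ is n − rank(A − λI), which equals the number of Jordan blocks for λ):
  λ = 2: algebraic multiplicity = 3, geometric multiplicity = 2

Determining the block sizes for each eigenvalue:
  λ = 2: 2 blocks summing to 3 forces exactly one block of size 2 and the rest size 1 → block sizes [2, 1]

Assembling the blocks gives a Jordan form
J =
  [2, 1, 0]
  [0, 2, 0]
  [0, 0, 2]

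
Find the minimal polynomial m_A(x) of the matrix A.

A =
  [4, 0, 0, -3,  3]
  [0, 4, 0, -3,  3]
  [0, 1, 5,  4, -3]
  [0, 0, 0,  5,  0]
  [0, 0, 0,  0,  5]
x^3 - 14*x^2 + 65*x - 100

The characteristic polynomial is χ_A(x) = (x - 5)^3*(x - 4)^2, so the eigenvalues are known. The minimal polynomial is
  m_A(x) = Π_λ (x − λ)^{k_λ}
where k_λ is the size of the *largest* Jordan block for λ (equivalently, the smallest k with (A − λI)^k v = 0 for every generalised eigenvector v of λ).

  λ = 4: largest Jordan block has size 1, contributing (x − 4)
  λ = 5: largest Jordan block has size 2, contributing (x − 5)^2

So m_A(x) = (x - 5)^2*(x - 4) = x^3 - 14*x^2 + 65*x - 100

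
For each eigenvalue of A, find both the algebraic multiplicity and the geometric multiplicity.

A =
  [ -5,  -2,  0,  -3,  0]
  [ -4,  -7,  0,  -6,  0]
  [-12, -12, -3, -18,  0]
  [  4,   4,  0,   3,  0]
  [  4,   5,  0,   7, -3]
λ = -3: alg = 5, geom = 3

Step 1 — factor the characteristic polynomial to read off the algebraic multiplicities:
  χ_A(x) = (x + 3)^5

Step 2 — compute geometric multiplicities via the rank-nullity identity g(λ) = n − rank(A − λI):
  rank(A − (-3)·I) = 2, so dim ker(A − (-3)·I) = n − 2 = 3

Summary:
  λ = -3: algebraic multiplicity = 5, geometric multiplicity = 3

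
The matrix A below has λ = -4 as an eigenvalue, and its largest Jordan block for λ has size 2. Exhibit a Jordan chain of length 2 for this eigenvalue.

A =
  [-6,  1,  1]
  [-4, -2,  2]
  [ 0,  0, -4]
A Jordan chain for λ = -4 of length 2:
v_1 = (-2, -4, 0)ᵀ
v_2 = (1, 0, 0)ᵀ

Let N = A − (-4)·I. We want v_2 with N^2 v_2 = 0 but N^1 v_2 ≠ 0; then v_{j-1} := N · v_j for j = 2, …, 2.

Pick v_2 = (1, 0, 0)ᵀ.
Then v_1 = N · v_2 = (-2, -4, 0)ᵀ.

Sanity check: (A − (-4)·I) v_1 = (0, 0, 0)ᵀ = 0. ✓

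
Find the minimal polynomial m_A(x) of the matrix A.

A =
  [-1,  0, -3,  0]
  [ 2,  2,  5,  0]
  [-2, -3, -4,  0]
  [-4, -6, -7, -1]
x^3 + 3*x^2 + 3*x + 1

The characteristic polynomial is χ_A(x) = (x + 1)^4, so the eigenvalues are known. The minimal polynomial is
  m_A(x) = Π_λ (x − λ)^{k_λ}
where k_λ is the size of the *largest* Jordan block for λ (equivalently, the smallest k with (A − λI)^k v = 0 for every generalised eigenvector v of λ).

  λ = -1: largest Jordan block has size 3, contributing (x + 1)^3

So m_A(x) = (x + 1)^3 = x^3 + 3*x^2 + 3*x + 1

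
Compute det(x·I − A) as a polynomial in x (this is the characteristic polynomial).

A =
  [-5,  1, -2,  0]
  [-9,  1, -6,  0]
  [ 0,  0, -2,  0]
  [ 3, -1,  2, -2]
x^4 + 8*x^3 + 24*x^2 + 32*x + 16

Expanding det(x·I − A) (e.g. by cofactor expansion or by noting that A is similar to its Jordan form J, which has the same characteristic polynomial as A) gives
  χ_A(x) = x^4 + 8*x^3 + 24*x^2 + 32*x + 16
which factors as (x + 2)^4. The eigenvalues (with algebraic multiplicities) are λ = -2 with multiplicity 4.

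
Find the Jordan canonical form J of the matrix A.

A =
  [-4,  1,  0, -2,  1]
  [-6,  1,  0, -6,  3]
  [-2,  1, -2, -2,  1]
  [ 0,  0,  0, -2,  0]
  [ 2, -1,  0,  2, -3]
J_2(-2) ⊕ J_1(-2) ⊕ J_1(-2) ⊕ J_1(-2)

The characteristic polynomial is
  det(x·I − A) = x^5 + 10*x^4 + 40*x^3 + 80*x^2 + 80*x + 32 = (x + 2)^5

Eigenvalues and multiplicities (the geometric multiplicity of λ is n − rank(A − λI), which equals the number of Jordan blocks for λ):
  λ = -2: algebraic multiplicity = 5, geometric multiplicity = 4

Determining the block sizes for each eigenvalue:
  λ = -2: 4 blocks summing to 5 forces exactly one block of size 2 and the rest size 1 → block sizes [2, 1, 1, 1]

Assembling the blocks gives a Jordan form
J =
  [-2,  1,  0,  0,  0]
  [ 0, -2,  0,  0,  0]
  [ 0,  0, -2,  0,  0]
  [ 0,  0,  0, -2,  0]
  [ 0,  0,  0,  0, -2]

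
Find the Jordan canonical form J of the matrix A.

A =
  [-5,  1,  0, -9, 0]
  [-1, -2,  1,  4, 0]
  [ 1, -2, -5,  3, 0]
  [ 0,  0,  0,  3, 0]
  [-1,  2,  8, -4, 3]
J_3(-4) ⊕ J_2(3)

The characteristic polynomial is
  det(x·I − A) = x^5 + 6*x^4 - 15*x^3 - 116*x^2 + 48*x + 576 = (x - 3)^2*(x + 4)^3

Eigenvalues and multiplicities (the geometric multiplicity of λ is n − rank(A − λI), which equals the number of Jordan blocks for λ):
  λ = -4: algebraic multiplicity = 3, geometric multiplicity = 1
  λ = 3: algebraic multiplicity = 2, geometric multiplicity = 1

Determining the block sizes for each eigenvalue:
  λ = -4: one block (gm = 1), so the single block has size am = 3 → block sizes [3]
  λ = 3: one block (gm = 1), so the single block has size am = 2 → block sizes [2]

Assembling the blocks gives a Jordan form
J =
  [-4,  1,  0, 0, 0]
  [ 0, -4,  1, 0, 0]
  [ 0,  0, -4, 0, 0]
  [ 0,  0,  0, 3, 1]
  [ 0,  0,  0, 0, 3]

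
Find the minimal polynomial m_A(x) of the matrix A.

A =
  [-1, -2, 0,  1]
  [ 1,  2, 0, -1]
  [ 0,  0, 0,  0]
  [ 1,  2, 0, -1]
x^2

The characteristic polynomial is χ_A(x) = x^4, so the eigenvalues are known. The minimal polynomial is
  m_A(x) = Π_λ (x − λ)^{k_λ}
where k_λ is the size of the *largest* Jordan block for λ (equivalently, the smallest k with (A − λI)^k v = 0 for every generalised eigenvector v of λ).

  λ = 0: largest Jordan block has size 2, contributing (x − 0)^2

So m_A(x) = x^2 = x^2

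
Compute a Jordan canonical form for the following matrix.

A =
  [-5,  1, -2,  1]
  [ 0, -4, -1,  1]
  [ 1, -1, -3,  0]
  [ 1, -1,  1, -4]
J_2(-4) ⊕ J_2(-4)

The characteristic polynomial is
  det(x·I − A) = x^4 + 16*x^3 + 96*x^2 + 256*x + 256 = (x + 4)^4

Eigenvalues and multiplicities (the geometric multiplicity of λ is n − rank(A − λI), which equals the number of Jordan blocks for λ):
  λ = -4: algebraic multiplicity = 4, geometric multiplicity = 2

Determining the block sizes for each eigenvalue:
  λ = -4: with am = 4 and gm = 2, the partition is not yet determined (e.g. several partitions of 4 into 2 parts exist). Let N = A − (-4)·I. Computing rank(N^1) = 2, rank(N^2) = 0; the number of blocks of size ≥ j is rank(N^{j−1}) − rank(N^j), giving [2, 2]. So we have 2 block(s) of size 2 → block sizes [2, 2]

Assembling the blocks gives a Jordan form
J =
  [-4,  1,  0,  0]
  [ 0, -4,  0,  0]
  [ 0,  0, -4,  1]
  [ 0,  0,  0, -4]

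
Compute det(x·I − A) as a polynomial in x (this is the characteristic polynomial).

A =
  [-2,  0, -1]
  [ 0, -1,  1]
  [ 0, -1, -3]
x^3 + 6*x^2 + 12*x + 8

Expanding det(x·I − A) (e.g. by cofactor expansion or by noting that A is similar to its Jordan form J, which has the same characteristic polynomial as A) gives
  χ_A(x) = x^3 + 6*x^2 + 12*x + 8
which factors as (x + 2)^3. The eigenvalues (with algebraic multiplicities) are λ = -2 with multiplicity 3.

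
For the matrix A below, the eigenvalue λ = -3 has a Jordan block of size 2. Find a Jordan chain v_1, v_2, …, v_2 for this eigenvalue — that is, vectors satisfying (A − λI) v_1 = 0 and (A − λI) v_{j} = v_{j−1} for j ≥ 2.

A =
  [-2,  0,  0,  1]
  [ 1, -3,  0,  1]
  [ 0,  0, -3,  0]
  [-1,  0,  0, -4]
A Jordan chain for λ = -3 of length 2:
v_1 = (1, 1, 0, -1)ᵀ
v_2 = (1, 0, 0, 0)ᵀ

Let N = A − (-3)·I. We want v_2 with N^2 v_2 = 0 but N^1 v_2 ≠ 0; then v_{j-1} := N · v_j for j = 2, …, 2.

Pick v_2 = (1, 0, 0, 0)ᵀ.
Then v_1 = N · v_2 = (1, 1, 0, -1)ᵀ.

Sanity check: (A − (-3)·I) v_1 = (0, 0, 0, 0)ᵀ = 0. ✓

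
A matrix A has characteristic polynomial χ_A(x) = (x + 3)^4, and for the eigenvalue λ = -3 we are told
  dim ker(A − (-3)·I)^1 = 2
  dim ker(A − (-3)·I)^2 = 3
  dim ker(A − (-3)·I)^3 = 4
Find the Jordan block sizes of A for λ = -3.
Block sizes for λ = -3: [3, 1]

From the dimensions of kernels of powers, the number of Jordan blocks of size at least j is d_j − d_{j−1} where d_j = dim ker(N^j) (with d_0 = 0). Computing the differences gives [2, 1, 1].
The number of blocks of size exactly k is (#blocks of size ≥ k) − (#blocks of size ≥ k + 1), so the partition is: 1 block(s) of size 1, 1 block(s) of size 3.
In nonincreasing order the block sizes are [3, 1].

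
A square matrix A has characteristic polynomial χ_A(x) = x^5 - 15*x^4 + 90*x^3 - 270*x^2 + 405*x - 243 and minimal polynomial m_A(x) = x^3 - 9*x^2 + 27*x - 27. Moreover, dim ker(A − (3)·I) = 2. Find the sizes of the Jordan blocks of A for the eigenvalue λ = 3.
Block sizes for λ = 3: [3, 2]

Step 1 — from the characteristic polynomial, algebraic multiplicity of λ = 3 is 5. From dim ker(A − (3)·I) = 2, there are exactly 2 Jordan blocks for λ = 3.
Step 2 — from the minimal polynomial, the factor (x − 3)^3 tells us the largest block for λ = 3 has size 3.
Step 3 — with total size 5, 2 blocks, and largest block 3, the block sizes (in nonincreasing order) are [3, 2].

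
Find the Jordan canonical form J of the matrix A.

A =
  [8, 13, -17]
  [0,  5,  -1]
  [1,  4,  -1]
J_3(4)

The characteristic polynomial is
  det(x·I − A) = x^3 - 12*x^2 + 48*x - 64 = (x - 4)^3

Eigenvalues and multiplicities (the geometric multiplicity of λ is n − rank(A − λI), which equals the number of Jordan blocks for λ):
  λ = 4: algebraic multiplicity = 3, geometric multiplicity = 1

Determining the block sizes for each eigenvalue:
  λ = 4: one block (gm = 1), so the single block has size am = 3 → block sizes [3]

Assembling the blocks gives a Jordan form
J =
  [4, 1, 0]
  [0, 4, 1]
  [0, 0, 4]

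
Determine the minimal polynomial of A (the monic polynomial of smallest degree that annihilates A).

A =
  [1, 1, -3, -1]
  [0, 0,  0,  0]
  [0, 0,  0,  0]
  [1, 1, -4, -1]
x^3

The characteristic polynomial is χ_A(x) = x^4, so the eigenvalues are known. The minimal polynomial is
  m_A(x) = Π_λ (x − λ)^{k_λ}
where k_λ is the size of the *largest* Jordan block for λ (equivalently, the smallest k with (A − λI)^k v = 0 for every generalised eigenvector v of λ).

  λ = 0: largest Jordan block has size 3, contributing (x − 0)^3

So m_A(x) = x^3 = x^3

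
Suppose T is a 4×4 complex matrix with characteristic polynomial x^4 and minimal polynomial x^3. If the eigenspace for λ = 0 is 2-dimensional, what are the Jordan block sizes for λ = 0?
Block sizes for λ = 0: [3, 1]

Step 1 — from the characteristic polynomial, algebraic multiplicity of λ = 0 is 4. From dim ker(T − (0)·I) = 2, there are exactly 2 Jordan blocks for λ = 0.
Step 2 — from the minimal polynomial, the factor (x − 0)^3 tells us the largest block for λ = 0 has size 3.
Step 3 — with total size 4, 2 blocks, and largest block 3, the block sizes (in nonincreasing order) are [3, 1].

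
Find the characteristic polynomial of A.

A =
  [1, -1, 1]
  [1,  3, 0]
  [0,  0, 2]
x^3 - 6*x^2 + 12*x - 8

Expanding det(x·I − A) (e.g. by cofactor expansion or by noting that A is similar to its Jordan form J, which has the same characteristic polynomial as A) gives
  χ_A(x) = x^3 - 6*x^2 + 12*x - 8
which factors as (x - 2)^3. The eigenvalues (with algebraic multiplicities) are λ = 2 with multiplicity 3.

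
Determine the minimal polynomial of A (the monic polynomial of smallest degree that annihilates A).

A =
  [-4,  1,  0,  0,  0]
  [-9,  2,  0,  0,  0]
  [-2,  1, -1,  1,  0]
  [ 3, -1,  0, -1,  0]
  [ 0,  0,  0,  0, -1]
x^2 + 2*x + 1

The characteristic polynomial is χ_A(x) = (x + 1)^5, so the eigenvalues are known. The minimal polynomial is
  m_A(x) = Π_λ (x − λ)^{k_λ}
where k_λ is the size of the *largest* Jordan block for λ (equivalently, the smallest k with (A − λI)^k v = 0 for every generalised eigenvector v of λ).

  λ = -1: largest Jordan block has size 2, contributing (x + 1)^2

So m_A(x) = (x + 1)^2 = x^2 + 2*x + 1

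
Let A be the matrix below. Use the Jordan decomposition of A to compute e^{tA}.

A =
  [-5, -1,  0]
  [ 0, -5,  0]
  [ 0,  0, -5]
e^{tA} =
  [exp(-5*t), -t*exp(-5*t), 0]
  [0, exp(-5*t), 0]
  [0, 0, exp(-5*t)]

Strategy: write A = P · J · P⁻¹ where J is a Jordan canonical form, so e^{tA} = P · e^{tJ} · P⁻¹, and e^{tJ} can be computed block-by-block.

A has Jordan form
J =
  [-5,  1,  0]
  [ 0, -5,  0]
  [ 0,  0, -5]
(up to reordering of blocks).

Per-block formulas:
  For a 1×1 block at λ = -5: exp(t · [-5]) = [e^(-5t)].
  For a 2×2 Jordan block J_2(-5): exp(t · J_2(-5)) = e^(-5t)·(I + t·N), where N is the 2×2 nilpotent shift.

After assembling e^{tJ} and conjugating by P, we get:

e^{tA} =
  [exp(-5*t), -t*exp(-5*t), 0]
  [0, exp(-5*t), 0]
  [0, 0, exp(-5*t)]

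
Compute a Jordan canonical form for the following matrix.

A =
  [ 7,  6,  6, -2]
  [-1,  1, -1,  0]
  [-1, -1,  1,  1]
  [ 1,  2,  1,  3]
J_3(3) ⊕ J_1(3)

The characteristic polynomial is
  det(x·I − A) = x^4 - 12*x^3 + 54*x^2 - 108*x + 81 = (x - 3)^4

Eigenvalues and multiplicities (the geometric multiplicity of λ is n − rank(A − λI), which equals the number of Jordan blocks for λ):
  λ = 3: algebraic multiplicity = 4, geometric multiplicity = 2

Determining the block sizes for each eigenvalue:
  λ = 3: with am = 4 and gm = 2, the partition is not yet determined (e.g. several partitions of 4 into 2 parts exist). Let N = A − (3)·I. Computing rank(N^1) = 2, rank(N^2) = 1, rank(N^3) = 0; the number of blocks of size ≥ j is rank(N^{j−1}) − rank(N^j), giving [2, 1, 1]. So we have 1 block(s) of size 3, 1 block(s) of size 1 → block sizes [3, 1]

Assembling the blocks gives a Jordan form
J =
  [3, 1, 0, 0]
  [0, 3, 1, 0]
  [0, 0, 3, 0]
  [0, 0, 0, 3]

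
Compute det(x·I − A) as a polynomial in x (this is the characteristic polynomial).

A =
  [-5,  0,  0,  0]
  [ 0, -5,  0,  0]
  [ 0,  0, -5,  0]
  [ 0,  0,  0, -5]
x^4 + 20*x^3 + 150*x^2 + 500*x + 625

Expanding det(x·I − A) (e.g. by cofactor expansion or by noting that A is similar to its Jordan form J, which has the same characteristic polynomial as A) gives
  χ_A(x) = x^4 + 20*x^3 + 150*x^2 + 500*x + 625
which factors as (x + 5)^4. The eigenvalues (with algebraic multiplicities) are λ = -5 with multiplicity 4.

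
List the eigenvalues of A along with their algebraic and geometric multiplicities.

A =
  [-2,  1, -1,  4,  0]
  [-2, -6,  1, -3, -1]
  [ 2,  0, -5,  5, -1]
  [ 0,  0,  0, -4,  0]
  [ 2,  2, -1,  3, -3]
λ = -4: alg = 5, geom = 3

Step 1 — factor the characteristic polynomial to read off the algebraic multiplicities:
  χ_A(x) = (x + 4)^5

Step 2 — compute geometric multiplicities via the rank-nullity identity g(λ) = n − rank(A − λI):
  rank(A − (-4)·I) = 2, so dim ker(A − (-4)·I) = n − 2 = 3

Summary:
  λ = -4: algebraic multiplicity = 5, geometric multiplicity = 3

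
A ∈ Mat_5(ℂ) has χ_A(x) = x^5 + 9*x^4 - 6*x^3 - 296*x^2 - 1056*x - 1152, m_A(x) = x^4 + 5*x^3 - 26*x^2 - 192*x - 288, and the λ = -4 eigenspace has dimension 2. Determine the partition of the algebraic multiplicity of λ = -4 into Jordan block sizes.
Block sizes for λ = -4: [2, 1]

Step 1 — from the characteristic polynomial, algebraic multiplicity of λ = -4 is 3. From dim ker(A − (-4)·I) = 2, there are exactly 2 Jordan blocks for λ = -4.
Step 2 — from the minimal polynomial, the factor (x + 4)^2 tells us the largest block for λ = -4 has size 2.
Step 3 — with total size 3, 2 blocks, and largest block 2, the block sizes (in nonincreasing order) are [2, 1].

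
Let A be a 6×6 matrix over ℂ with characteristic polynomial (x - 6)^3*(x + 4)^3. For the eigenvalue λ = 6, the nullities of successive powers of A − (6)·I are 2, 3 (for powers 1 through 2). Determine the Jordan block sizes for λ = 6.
Block sizes for λ = 6: [2, 1]

From the dimensions of kernels of powers, the number of Jordan blocks of size at least j is d_j − d_{j−1} where d_j = dim ker(N^j) (with d_0 = 0). Computing the differences gives [2, 1].
The number of blocks of size exactly k is (#blocks of size ≥ k) − (#blocks of size ≥ k + 1), so the partition is: 1 block(s) of size 1, 1 block(s) of size 2.
In nonincreasing order the block sizes are [2, 1].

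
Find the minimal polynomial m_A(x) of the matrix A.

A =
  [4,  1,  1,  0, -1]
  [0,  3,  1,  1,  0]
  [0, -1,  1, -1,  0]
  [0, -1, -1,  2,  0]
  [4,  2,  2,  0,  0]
x^3 - 6*x^2 + 12*x - 8

The characteristic polynomial is χ_A(x) = (x - 2)^5, so the eigenvalues are known. The minimal polynomial is
  m_A(x) = Π_λ (x − λ)^{k_λ}
where k_λ is the size of the *largest* Jordan block for λ (equivalently, the smallest k with (A − λI)^k v = 0 for every generalised eigenvector v of λ).

  λ = 2: largest Jordan block has size 3, contributing (x − 2)^3

So m_A(x) = (x - 2)^3 = x^3 - 6*x^2 + 12*x - 8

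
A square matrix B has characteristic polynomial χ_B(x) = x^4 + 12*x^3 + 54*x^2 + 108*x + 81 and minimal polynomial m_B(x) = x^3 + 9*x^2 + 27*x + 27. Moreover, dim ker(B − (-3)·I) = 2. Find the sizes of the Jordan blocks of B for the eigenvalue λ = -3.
Block sizes for λ = -3: [3, 1]

Step 1 — from the characteristic polynomial, algebraic multiplicity of λ = -3 is 4. From dim ker(B − (-3)·I) = 2, there are exactly 2 Jordan blocks for λ = -3.
Step 2 — from the minimal polynomial, the factor (x + 3)^3 tells us the largest block for λ = -3 has size 3.
Step 3 — with total size 4, 2 blocks, and largest block 3, the block sizes (in nonincreasing order) are [3, 1].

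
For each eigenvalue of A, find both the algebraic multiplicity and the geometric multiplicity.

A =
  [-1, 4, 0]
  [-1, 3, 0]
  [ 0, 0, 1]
λ = 1: alg = 3, geom = 2

Step 1 — factor the characteristic polynomial to read off the algebraic multiplicities:
  χ_A(x) = (x - 1)^3

Step 2 — compute geometric multiplicities via the rank-nullity identity g(λ) = n − rank(A − λI):
  rank(A − (1)·I) = 1, so dim ker(A − (1)·I) = n − 1 = 2

Summary:
  λ = 1: algebraic multiplicity = 3, geometric multiplicity = 2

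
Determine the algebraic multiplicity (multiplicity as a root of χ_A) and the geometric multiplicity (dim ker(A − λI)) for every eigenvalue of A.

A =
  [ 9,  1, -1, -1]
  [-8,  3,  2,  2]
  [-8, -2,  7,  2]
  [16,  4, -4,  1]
λ = 5: alg = 4, geom = 3

Step 1 — factor the characteristic polynomial to read off the algebraic multiplicities:
  χ_A(x) = (x - 5)^4

Step 2 — compute geometric multiplicities via the rank-nullity identity g(λ) = n − rank(A − λI):
  rank(A − (5)·I) = 1, so dim ker(A − (5)·I) = n − 1 = 3

Summary:
  λ = 5: algebraic multiplicity = 4, geometric multiplicity = 3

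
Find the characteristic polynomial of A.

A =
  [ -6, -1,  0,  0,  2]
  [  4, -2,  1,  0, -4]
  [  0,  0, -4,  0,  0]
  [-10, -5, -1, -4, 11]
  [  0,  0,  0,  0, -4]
x^5 + 20*x^4 + 160*x^3 + 640*x^2 + 1280*x + 1024

Expanding det(x·I − A) (e.g. by cofactor expansion or by noting that A is similar to its Jordan form J, which has the same characteristic polynomial as A) gives
  χ_A(x) = x^5 + 20*x^4 + 160*x^3 + 640*x^2 + 1280*x + 1024
which factors as (x + 4)^5. The eigenvalues (with algebraic multiplicities) are λ = -4 with multiplicity 5.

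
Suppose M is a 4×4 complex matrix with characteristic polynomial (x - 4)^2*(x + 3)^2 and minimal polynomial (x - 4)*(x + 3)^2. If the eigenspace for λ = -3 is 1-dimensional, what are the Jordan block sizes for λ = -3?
Block sizes for λ = -3: [2]

Step 1 — from the characteristic polynomial, algebraic multiplicity of λ = -3 is 2. From dim ker(M − (-3)·I) = 1, there are exactly 1 Jordan blocks for λ = -3.
Step 2 — from the minimal polynomial, the factor (x + 3)^2 tells us the largest block for λ = -3 has size 2.
Step 3 — with total size 2, 1 blocks, and largest block 2, the block sizes (in nonincreasing order) are [2].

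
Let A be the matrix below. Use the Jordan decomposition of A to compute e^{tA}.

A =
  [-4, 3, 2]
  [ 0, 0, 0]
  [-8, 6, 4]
e^{tA} =
  [1 - 4*t, 3*t, 2*t]
  [0, 1, 0]
  [-8*t, 6*t, 4*t + 1]

Strategy: write A = P · J · P⁻¹ where J is a Jordan canonical form, so e^{tA} = P · e^{tJ} · P⁻¹, and e^{tJ} can be computed block-by-block.

A has Jordan form
J =
  [0, 1, 0]
  [0, 0, 0]
  [0, 0, 0]
(up to reordering of blocks).

Per-block formulas:
  For a 1×1 block at λ = 0: exp(t · [0]) = [e^(0t)].
  For a 2×2 Jordan block J_2(0): exp(t · J_2(0)) = e^(0t)·(I + t·N), where N is the 2×2 nilpotent shift.

After assembling e^{tJ} and conjugating by P, we get:

e^{tA} =
  [1 - 4*t, 3*t, 2*t]
  [0, 1, 0]
  [-8*t, 6*t, 4*t + 1]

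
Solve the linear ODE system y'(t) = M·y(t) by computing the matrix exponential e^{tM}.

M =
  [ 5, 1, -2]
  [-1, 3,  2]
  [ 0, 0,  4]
e^{tM} =
  [t*exp(4*t) + exp(4*t), t*exp(4*t), -2*t*exp(4*t)]
  [-t*exp(4*t), -t*exp(4*t) + exp(4*t), 2*t*exp(4*t)]
  [0, 0, exp(4*t)]

Strategy: write M = P · J · P⁻¹ where J is a Jordan canonical form, so e^{tM} = P · e^{tJ} · P⁻¹, and e^{tJ} can be computed block-by-block.

M has Jordan form
J =
  [4, 1, 0]
  [0, 4, 0]
  [0, 0, 4]
(up to reordering of blocks).

Per-block formulas:
  For a 2×2 Jordan block J_2(4): exp(t · J_2(4)) = e^(4t)·(I + t·N), where N is the 2×2 nilpotent shift.
  For a 1×1 block at λ = 4: exp(t · [4]) = [e^(4t)].

After assembling e^{tJ} and conjugating by P, we get:

e^{tM} =
  [t*exp(4*t) + exp(4*t), t*exp(4*t), -2*t*exp(4*t)]
  [-t*exp(4*t), -t*exp(4*t) + exp(4*t), 2*t*exp(4*t)]
  [0, 0, exp(4*t)]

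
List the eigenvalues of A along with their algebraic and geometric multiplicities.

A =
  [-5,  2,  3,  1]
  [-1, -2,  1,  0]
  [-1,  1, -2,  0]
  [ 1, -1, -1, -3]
λ = -3: alg = 4, geom = 2

Step 1 — factor the characteristic polynomial to read off the algebraic multiplicities:
  χ_A(x) = (x + 3)^4

Step 2 — compute geometric multiplicities via the rank-nullity identity g(λ) = n − rank(A − λI):
  rank(A − (-3)·I) = 2, so dim ker(A − (-3)·I) = n − 2 = 2

Summary:
  λ = -3: algebraic multiplicity = 4, geometric multiplicity = 2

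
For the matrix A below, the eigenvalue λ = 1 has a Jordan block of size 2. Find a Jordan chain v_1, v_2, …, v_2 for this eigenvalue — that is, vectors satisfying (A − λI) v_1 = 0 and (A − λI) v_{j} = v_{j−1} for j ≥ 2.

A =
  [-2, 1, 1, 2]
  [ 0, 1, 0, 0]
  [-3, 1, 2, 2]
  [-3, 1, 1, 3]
A Jordan chain for λ = 1 of length 2:
v_1 = (-3, 0, -3, -3)ᵀ
v_2 = (1, 0, 0, 0)ᵀ

Let N = A − (1)·I. We want v_2 with N^2 v_2 = 0 but N^1 v_2 ≠ 0; then v_{j-1} := N · v_j for j = 2, …, 2.

Pick v_2 = (1, 0, 0, 0)ᵀ.
Then v_1 = N · v_2 = (-3, 0, -3, -3)ᵀ.

Sanity check: (A − (1)·I) v_1 = (0, 0, 0, 0)ᵀ = 0. ✓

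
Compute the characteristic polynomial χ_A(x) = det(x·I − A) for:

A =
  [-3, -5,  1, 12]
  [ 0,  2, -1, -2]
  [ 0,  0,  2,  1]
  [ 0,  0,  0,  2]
x^4 - 3*x^3 - 6*x^2 + 28*x - 24

Expanding det(x·I − A) (e.g. by cofactor expansion or by noting that A is similar to its Jordan form J, which has the same characteristic polynomial as A) gives
  χ_A(x) = x^4 - 3*x^3 - 6*x^2 + 28*x - 24
which factors as (x - 2)^3*(x + 3). The eigenvalues (with algebraic multiplicities) are λ = -3 with multiplicity 1, λ = 2 with multiplicity 3.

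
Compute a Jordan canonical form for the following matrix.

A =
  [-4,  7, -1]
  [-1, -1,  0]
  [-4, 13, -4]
J_3(-3)

The characteristic polynomial is
  det(x·I − A) = x^3 + 9*x^2 + 27*x + 27 = (x + 3)^3

Eigenvalues and multiplicities (the geometric multiplicity of λ is n − rank(A − λI), which equals the number of Jordan blocks for λ):
  λ = -3: algebraic multiplicity = 3, geometric multiplicity = 1

Determining the block sizes for each eigenvalue:
  λ = -3: one block (gm = 1), so the single block has size am = 3 → block sizes [3]

Assembling the blocks gives a Jordan form
J =
  [-3,  1,  0]
  [ 0, -3,  1]
  [ 0,  0, -3]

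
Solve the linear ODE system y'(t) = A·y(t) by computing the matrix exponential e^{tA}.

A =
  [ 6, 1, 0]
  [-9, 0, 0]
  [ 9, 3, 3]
e^{tA} =
  [3*t*exp(3*t) + exp(3*t), t*exp(3*t), 0]
  [-9*t*exp(3*t), -3*t*exp(3*t) + exp(3*t), 0]
  [9*t*exp(3*t), 3*t*exp(3*t), exp(3*t)]

Strategy: write A = P · J · P⁻¹ where J is a Jordan canonical form, so e^{tA} = P · e^{tJ} · P⁻¹, and e^{tJ} can be computed block-by-block.

A has Jordan form
J =
  [3, 1, 0]
  [0, 3, 0]
  [0, 0, 3]
(up to reordering of blocks).

Per-block formulas:
  For a 1×1 block at λ = 3: exp(t · [3]) = [e^(3t)].
  For a 2×2 Jordan block J_2(3): exp(t · J_2(3)) = e^(3t)·(I + t·N), where N is the 2×2 nilpotent shift.

After assembling e^{tJ} and conjugating by P, we get:

e^{tA} =
  [3*t*exp(3*t) + exp(3*t), t*exp(3*t), 0]
  [-9*t*exp(3*t), -3*t*exp(3*t) + exp(3*t), 0]
  [9*t*exp(3*t), 3*t*exp(3*t), exp(3*t)]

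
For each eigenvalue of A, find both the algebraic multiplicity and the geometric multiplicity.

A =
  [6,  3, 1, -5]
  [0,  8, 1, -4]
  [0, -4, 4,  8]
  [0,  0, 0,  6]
λ = 6: alg = 4, geom = 2

Step 1 — factor the characteristic polynomial to read off the algebraic multiplicities:
  χ_A(x) = (x - 6)^4

Step 2 — compute geometric multiplicities via the rank-nullity identity g(λ) = n − rank(A − λI):
  rank(A − (6)·I) = 2, so dim ker(A − (6)·I) = n − 2 = 2

Summary:
  λ = 6: algebraic multiplicity = 4, geometric multiplicity = 2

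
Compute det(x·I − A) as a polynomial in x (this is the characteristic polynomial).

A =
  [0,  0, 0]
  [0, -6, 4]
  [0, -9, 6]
x^3

Expanding det(x·I − A) (e.g. by cofactor expansion or by noting that A is similar to its Jordan form J, which has the same characteristic polynomial as A) gives
  χ_A(x) = x^3
which factors as x^3. The eigenvalues (with algebraic multiplicities) are λ = 0 with multiplicity 3.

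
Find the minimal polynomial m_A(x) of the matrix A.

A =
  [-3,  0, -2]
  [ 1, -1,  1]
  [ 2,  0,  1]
x^2 + 2*x + 1

The characteristic polynomial is χ_A(x) = (x + 1)^3, so the eigenvalues are known. The minimal polynomial is
  m_A(x) = Π_λ (x − λ)^{k_λ}
where k_λ is the size of the *largest* Jordan block for λ (equivalently, the smallest k with (A − λI)^k v = 0 for every generalised eigenvector v of λ).

  λ = -1: largest Jordan block has size 2, contributing (x + 1)^2

So m_A(x) = (x + 1)^2 = x^2 + 2*x + 1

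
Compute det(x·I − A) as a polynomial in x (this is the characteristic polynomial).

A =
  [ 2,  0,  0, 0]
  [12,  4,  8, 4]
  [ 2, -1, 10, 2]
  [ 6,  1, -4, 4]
x^4 - 20*x^3 + 144*x^2 - 432*x + 432

Expanding det(x·I − A) (e.g. by cofactor expansion or by noting that A is similar to its Jordan form J, which has the same characteristic polynomial as A) gives
  χ_A(x) = x^4 - 20*x^3 + 144*x^2 - 432*x + 432
which factors as (x - 6)^3*(x - 2). The eigenvalues (with algebraic multiplicities) are λ = 2 with multiplicity 1, λ = 6 with multiplicity 3.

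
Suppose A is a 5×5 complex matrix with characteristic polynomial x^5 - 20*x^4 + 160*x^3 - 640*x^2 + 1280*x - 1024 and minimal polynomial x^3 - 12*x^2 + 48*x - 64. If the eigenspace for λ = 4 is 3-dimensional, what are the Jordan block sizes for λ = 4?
Block sizes for λ = 4: [3, 1, 1]

Step 1 — from the characteristic polynomial, algebraic multiplicity of λ = 4 is 5. From dim ker(A − (4)·I) = 3, there are exactly 3 Jordan blocks for λ = 4.
Step 2 — from the minimal polynomial, the factor (x − 4)^3 tells us the largest block for λ = 4 has size 3.
Step 3 — with total size 5, 3 blocks, and largest block 3, the block sizes (in nonincreasing order) are [3, 1, 1].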